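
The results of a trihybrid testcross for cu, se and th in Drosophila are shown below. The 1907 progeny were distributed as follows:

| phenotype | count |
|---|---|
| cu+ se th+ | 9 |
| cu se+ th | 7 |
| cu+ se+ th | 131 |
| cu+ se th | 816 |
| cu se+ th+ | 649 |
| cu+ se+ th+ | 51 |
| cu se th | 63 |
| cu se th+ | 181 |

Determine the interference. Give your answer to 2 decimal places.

The two most frequent reciprocal classes, cu+ se th and cu se+ th+, are the parental types, so the F1 was cu+ se th / cu se+ th+.
The two rarest classes, cu+ se th+ and cu se+ th, are the double crossovers. Comparing them with the parentals, only the th allele has switched, so th is the middle locus and the order is cu – th – se.
cu–th: (114 + 16)/1907 = 0.0682; th–se: (312 + 16)/1907 = 0.1720.
Expected DCO frequency = 0.0682 × 0.1720 ≈ 0.01173; observed = 16/1907 ≈ 0.00839.
Coefficient of coincidence = 0.00839/0.01173 ≈ 0.72; interference = 1 − 0.72 = 0.28.

0.28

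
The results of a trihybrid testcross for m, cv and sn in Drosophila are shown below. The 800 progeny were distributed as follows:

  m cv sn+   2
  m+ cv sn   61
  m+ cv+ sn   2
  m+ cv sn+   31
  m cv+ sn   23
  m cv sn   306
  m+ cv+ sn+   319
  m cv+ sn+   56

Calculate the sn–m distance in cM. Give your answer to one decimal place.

15.1 cM

The two most frequent reciprocal classes, m+ cv+ sn+ and m cv sn, are the parental types, so the F1 was m+ cv+ sn+ / m cv sn.
The two rarest classes, m+ cv+ sn and m cv sn+, are the double crossovers. Comparing them with the parentals, only the sn allele has switched, so sn is the middle locus and the order is m – sn – cv.
Crossovers in the m–sn interval produce the single-crossover classes m cv+ sn+ and m+ cv sn (56 + 61 = 117) plus the double crossovers (4).
RF(m–sn) = (117 + 4) / 800 = 121/800 = 0.1512 → 15.1 cM.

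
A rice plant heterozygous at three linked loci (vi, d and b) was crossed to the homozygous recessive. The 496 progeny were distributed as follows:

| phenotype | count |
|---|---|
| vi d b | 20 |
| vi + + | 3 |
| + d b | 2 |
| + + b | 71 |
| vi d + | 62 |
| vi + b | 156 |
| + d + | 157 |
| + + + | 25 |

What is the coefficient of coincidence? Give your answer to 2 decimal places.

0.36

The two most frequent reciprocal classes, vi + b and + d +, are the parental types, so the F1 was vi + b / + d +.
The two rarest classes, vi + + and + d b, are the double crossovers. Comparing them with the parentals, only the b allele has switched, so b is the middle locus and the order is vi – b – d.
vi–b: (133 + 5)/496 = 0.2782; b–d: (45 + 5)/496 = 0.1008.
Expected DCO frequency = 0.2782 × 0.1008 ≈ 0.02804; observed = 5/496 ≈ 0.01008.
Coefficient of coincidence = 0.01008/0.02804 ≈ 0.36.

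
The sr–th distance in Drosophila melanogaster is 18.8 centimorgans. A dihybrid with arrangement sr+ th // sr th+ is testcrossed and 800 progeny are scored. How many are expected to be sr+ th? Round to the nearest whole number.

A map distance of 18.8 centimorgans corresponds to a recombination frequency of 0.188.
The F1 is sr+ th / sr th+, so sr+ th is a parental gamete class with expected frequency (1 − r)/2 = 0.812/2 = 0.4060.
Expected number = 0.4060 × 800 = 324.80 ≈ 325.

325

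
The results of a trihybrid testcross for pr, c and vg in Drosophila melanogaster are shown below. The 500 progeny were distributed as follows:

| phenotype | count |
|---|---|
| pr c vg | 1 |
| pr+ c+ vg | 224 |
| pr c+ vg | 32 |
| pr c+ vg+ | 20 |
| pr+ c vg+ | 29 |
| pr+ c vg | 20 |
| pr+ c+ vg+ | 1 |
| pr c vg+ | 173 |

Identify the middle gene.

vg

The two most frequent reciprocal classes, pr+ c+ vg and pr c vg+, are the parental types, so the F1 was pr+ c+ vg / pr c vg+.
The two rarest classes, pr+ c+ vg+ and pr c vg, are the double crossovers. Comparing them with the parentals, only the vg allele has switched, so vg is the middle locus and the order is c – vg – pr.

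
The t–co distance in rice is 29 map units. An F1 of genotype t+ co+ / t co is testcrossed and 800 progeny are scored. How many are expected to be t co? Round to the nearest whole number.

A map distance of 29 map units corresponds to a recombination frequency of 0.290.
The F1 is t+ co+ / t co, so t co is a parental gamete class with expected frequency (1 − r)/2 = 0.710/2 = 0.3550.
Expected number = 0.3550 × 800 = 284.00 ≈ 284.

284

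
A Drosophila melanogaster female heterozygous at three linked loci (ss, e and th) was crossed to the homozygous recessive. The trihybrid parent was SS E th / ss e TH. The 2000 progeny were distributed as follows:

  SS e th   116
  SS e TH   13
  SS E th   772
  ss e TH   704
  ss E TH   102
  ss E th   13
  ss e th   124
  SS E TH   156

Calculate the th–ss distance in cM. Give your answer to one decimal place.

The two rarest classes, ss E th and SS e TH, are the double crossovers. Comparing them with the parentals, only the ss allele has switched, so ss is the middle locus and the order is e – ss – th.
Crossovers in the ss–th interval produce the single-crossover classes SS E TH and ss e th (156 + 124 = 280) plus the double crossovers (26).
RF(ss–th) = (280 + 26) / 2000 = 306/2000 = 0.1530 → 15.3 cM.

15.3 cM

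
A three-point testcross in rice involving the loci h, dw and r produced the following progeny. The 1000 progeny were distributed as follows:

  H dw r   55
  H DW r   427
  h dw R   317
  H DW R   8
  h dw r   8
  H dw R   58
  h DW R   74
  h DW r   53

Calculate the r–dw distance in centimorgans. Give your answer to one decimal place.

14.5 centimorgans

The two most frequent reciprocal classes, h dw R and H DW r, are the parental types, so the F1 was h dw R / H DW r.
The two rarest classes, h dw r and H DW R, are the double crossovers. Comparing them with the parentals, only the r allele has switched, so r is the middle locus and the order is dw – r – h.
Crossovers in the dw–r interval produce the single-crossover classes h DW R and H dw r (74 + 55 = 129) plus the double crossovers (16).
RF(dw–r) = (129 + 16) / 1000 = 145/1000 = 0.1450 → 14.5 centimorgans.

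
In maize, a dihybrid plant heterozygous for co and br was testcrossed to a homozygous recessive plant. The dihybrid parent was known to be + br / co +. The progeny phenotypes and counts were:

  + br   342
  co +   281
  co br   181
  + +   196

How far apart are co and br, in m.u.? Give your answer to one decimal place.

37.7 m.u.

The recombinant classes are + + and co br: 196 + 181 = 377.
Recombination frequency = 377/1000 = 0.3770 ≈ 37.7%, i.e. 37.7 m.u.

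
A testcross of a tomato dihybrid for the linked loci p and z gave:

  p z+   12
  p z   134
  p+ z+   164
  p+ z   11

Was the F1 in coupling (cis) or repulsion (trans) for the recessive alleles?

The two most frequent classes are p+ z+ (164) and p z (134); these are the parental (non-recombinant) types.
So the F1 carried p+ z+ on one chromosome and p z on the other — the recessive alleles are on the same chromosome (cis / coupling).

cis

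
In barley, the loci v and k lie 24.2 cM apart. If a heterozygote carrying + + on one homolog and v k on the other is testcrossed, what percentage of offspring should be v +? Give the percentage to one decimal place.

A map distance of 24.2 cM corresponds to a recombination frequency of 0.242.
The F1 is + + / v k, so v + is a recombinant gamete class with expected frequency r/2 = 0.242/2 = 0.1210.
That is 0.1210 = 12.1% of the progeny.

12.1%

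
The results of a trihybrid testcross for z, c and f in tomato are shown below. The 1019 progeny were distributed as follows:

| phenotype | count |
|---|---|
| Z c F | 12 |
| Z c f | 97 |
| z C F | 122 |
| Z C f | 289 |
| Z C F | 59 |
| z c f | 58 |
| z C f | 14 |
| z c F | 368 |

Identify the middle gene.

The two most frequent reciprocal classes, z c F and Z C f, are the parental types, so the F1 was z c F / Z C f.
The two rarest classes, Z c F and z C f, are the double crossovers. Comparing them with the parentals, only the z allele has switched, so z is the middle locus and the order is c – z – f.

z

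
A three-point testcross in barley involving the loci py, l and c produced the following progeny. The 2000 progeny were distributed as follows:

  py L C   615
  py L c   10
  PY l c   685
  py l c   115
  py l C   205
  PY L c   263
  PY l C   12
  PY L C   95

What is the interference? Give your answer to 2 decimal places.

The two most frequent reciprocal classes, PY l c and py L C, are the parental types, so the F1 was PY l c / py L C.
The two rarest classes, PY l C and py L c, are the double crossovers. Comparing them with the parentals, only the c allele has switched, so c is the middle locus and the order is l – c – py.
l–c: (468 + 22)/2000 = 0.2450; c–py: (210 + 22)/2000 = 0.1160.
Expected DCO frequency = 0.2450 × 0.1160 ≈ 0.02842; observed = 22/2000 ≈ 0.01100.
Coefficient of coincidence = 0.01100/0.02842 ≈ 0.39; interference = 1 − 0.39 = 0.61.

0.61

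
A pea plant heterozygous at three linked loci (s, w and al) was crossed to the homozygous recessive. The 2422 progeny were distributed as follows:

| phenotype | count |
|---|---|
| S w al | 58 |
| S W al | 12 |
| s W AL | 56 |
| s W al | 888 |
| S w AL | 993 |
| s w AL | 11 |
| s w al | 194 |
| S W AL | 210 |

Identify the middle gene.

The two most frequent reciprocal classes, S w AL and s W al, are the parental types, so the F1 was S w AL / s W al.
The two rarest classes, s w AL and S W al, are the double crossovers. Comparing them with the parentals, only the s allele has switched, so s is the middle locus and the order is al – s – w.

s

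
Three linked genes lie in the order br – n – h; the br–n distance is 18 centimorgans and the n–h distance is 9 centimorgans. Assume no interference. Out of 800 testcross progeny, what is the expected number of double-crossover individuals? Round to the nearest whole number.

13

Map distances give recombination frequencies of 0.180 and 0.090 for the two intervals.
With no interference, expected double-crossover frequency = 0.180 × 0.090 = 0.01620.
Expected number = 0.01620 × 800 = 12.96 ≈ 13.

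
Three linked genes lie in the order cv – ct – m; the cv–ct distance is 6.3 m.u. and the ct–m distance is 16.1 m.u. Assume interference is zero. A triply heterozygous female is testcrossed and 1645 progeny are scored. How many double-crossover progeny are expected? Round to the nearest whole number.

Map distances give recombination frequencies of 0.063 and 0.161 for the two intervals.
With no interference, expected double-crossover frequency = 0.063 × 0.161 = 0.01014.
Expected number = 0.01014 × 1645 = 16.69 ≈ 17.

17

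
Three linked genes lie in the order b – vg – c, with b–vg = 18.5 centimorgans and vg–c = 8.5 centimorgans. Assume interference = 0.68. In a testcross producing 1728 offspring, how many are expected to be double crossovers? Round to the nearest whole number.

Map distances give recombination frequencies of 0.185 and 0.085 for the two intervals.
With interference 0.68 (so coincidence = 0.32), expected double-crossover frequency = 0.185 × 0.085 × 0.32 = 0.00503.
Expected number = 0.00503 × 1728 = 8.70 ≈ 9.

9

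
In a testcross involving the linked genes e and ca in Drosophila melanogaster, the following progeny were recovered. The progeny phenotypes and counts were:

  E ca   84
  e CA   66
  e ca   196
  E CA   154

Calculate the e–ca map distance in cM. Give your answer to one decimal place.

30.0 cM

The two most frequent classes, E CA (154) and e ca (196), are the parental types, so the F1 was E CA / e ca.
The recombinant classes are E ca and e CA: 84 + 66 = 150.
Recombination frequency = 150/500 = 0.3000 ≈ 30.0%, i.e. 30.0 cM.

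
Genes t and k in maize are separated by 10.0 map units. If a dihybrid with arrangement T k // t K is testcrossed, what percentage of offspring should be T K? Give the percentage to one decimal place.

A map distance of 10.0 map units corresponds to a recombination frequency of 0.100.
The F1 is T k / t K, so T K is a recombinant gamete class with expected frequency r/2 = 0.100/2 = 0.0500.
That is 0.0500 = 5.0% of the progeny.

5.0%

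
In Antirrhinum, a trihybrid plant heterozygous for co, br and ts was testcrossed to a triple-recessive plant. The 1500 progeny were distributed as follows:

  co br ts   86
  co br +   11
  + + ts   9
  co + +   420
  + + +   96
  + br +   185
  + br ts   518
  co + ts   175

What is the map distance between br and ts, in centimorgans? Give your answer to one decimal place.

The two most frequent reciprocal classes, co + + and + br ts, are the parental types, so the F1 was co + + / + br ts.
The two rarest classes, co br + and + + ts, are the double crossovers. Comparing them with the parentals, only the br allele has switched, so br is the middle locus and the order is co – br – ts.
Crossovers in the br–ts interval produce the single-crossover classes co + ts and + br + (175 + 185 = 360) plus the double crossovers (20).
RF(br–ts) = (360 + 20) / 1500 = 380/1500 = 0.2533 → 25.3 centimorgans.

25.3 centimorgans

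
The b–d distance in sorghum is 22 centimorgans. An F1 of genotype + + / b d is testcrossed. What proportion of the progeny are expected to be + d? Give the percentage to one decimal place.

11.0%

A map distance of 22 centimorgans corresponds to a recombination frequency of 0.220.
The F1 is + + / b d, so + d is a recombinant gamete class with expected frequency r/2 = 0.220/2 = 0.1100.
That is 0.1100 = 11.0% of the progeny.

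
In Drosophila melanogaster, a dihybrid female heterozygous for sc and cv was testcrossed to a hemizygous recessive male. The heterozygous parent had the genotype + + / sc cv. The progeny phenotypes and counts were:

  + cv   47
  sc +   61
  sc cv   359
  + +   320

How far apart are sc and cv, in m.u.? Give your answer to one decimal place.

The recombinant classes are + cv and sc +: 47 + 61 = 108.
Recombination frequency = 108/787 = 0.1372 ≈ 13.7%, i.e. 13.7 m.u.

13.7 m.u.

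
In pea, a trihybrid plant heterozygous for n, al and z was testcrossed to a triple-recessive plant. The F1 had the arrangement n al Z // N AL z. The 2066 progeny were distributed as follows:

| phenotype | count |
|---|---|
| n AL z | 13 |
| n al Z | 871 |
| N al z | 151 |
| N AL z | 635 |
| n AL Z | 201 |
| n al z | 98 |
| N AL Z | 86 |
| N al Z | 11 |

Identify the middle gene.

The two rarest classes, N al Z and n AL z, are the double crossovers. Comparing them with the parentals, only the n allele has switched, so n is the middle locus and the order is al – n – z.

n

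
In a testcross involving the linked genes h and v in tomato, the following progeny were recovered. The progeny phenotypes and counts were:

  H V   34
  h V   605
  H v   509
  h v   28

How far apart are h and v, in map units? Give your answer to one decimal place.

5.3 map units

The two most frequent classes, H v (509) and h V (605), are the parental types, so the F1 was H v / h V.
The recombinant classes are H V and h v: 34 + 28 = 62.
Recombination frequency = 62/1176 = 0.0527 ≈ 5.3%, i.e. 5.3 map units.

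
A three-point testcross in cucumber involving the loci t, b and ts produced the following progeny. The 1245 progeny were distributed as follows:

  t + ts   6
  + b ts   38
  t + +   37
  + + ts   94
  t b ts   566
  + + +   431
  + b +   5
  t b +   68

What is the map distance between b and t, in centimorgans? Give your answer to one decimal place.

The two most frequent reciprocal classes, t b ts and + + +, are the parental types, so the F1 was t b ts / + + +.
The two rarest classes, t + ts and + b +, are the double crossovers. Comparing them with the parentals, only the b allele has switched, so b is the middle locus and the order is t – b – ts.
Crossovers in the t–b interval produce the single-crossover classes + b ts and t + + (38 + 37 = 75) plus the double crossovers (11).
RF(t–b) = (75 + 11) / 1245 = 86/1245 = 0.0691 → 6.9 centimorgans.

6.9 centimorgans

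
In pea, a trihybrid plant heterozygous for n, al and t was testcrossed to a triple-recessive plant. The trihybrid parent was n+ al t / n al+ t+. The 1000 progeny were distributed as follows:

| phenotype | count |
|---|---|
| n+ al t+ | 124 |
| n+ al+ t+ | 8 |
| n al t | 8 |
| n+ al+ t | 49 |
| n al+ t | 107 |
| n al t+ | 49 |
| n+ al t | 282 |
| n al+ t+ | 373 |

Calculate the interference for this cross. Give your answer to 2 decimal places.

The two rarest classes, n al t and n+ al+ t+, are the double crossovers. Comparing them with the parentals, only the n allele has switched, so n is the middle locus and the order is t – n – al.
t–n: (231 + 16)/1000 = 0.2470; n–al: (98 + 16)/1000 = 0.1140.
Expected DCO frequency = 0.2470 × 0.1140 ≈ 0.02816; observed = 16/1000 ≈ 0.01600.
Coefficient of coincidence = 0.01600/0.02816 ≈ 0.57; interference = 1 − 0.57 = 0.43.

0.43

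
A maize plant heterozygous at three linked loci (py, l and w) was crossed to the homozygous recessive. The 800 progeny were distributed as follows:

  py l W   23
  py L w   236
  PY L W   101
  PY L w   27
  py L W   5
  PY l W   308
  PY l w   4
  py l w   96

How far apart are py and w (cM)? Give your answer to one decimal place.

7.4 cM

The two most frequent reciprocal classes, PY l W and py L w, are the parental types, so the F1 was PY l W / py L w.
The two rarest classes, PY l w and py L W, are the double crossovers. Comparing them with the parentals, only the w allele has switched, so w is the middle locus and the order is py – w – l.
Crossovers in the py–w interval produce the single-crossover classes py l W and PY L w (23 + 27 = 50) plus the double crossovers (9).
RF(py–w) = (50 + 9) / 800 = 59/800 = 0.0737 → 7.4 cM.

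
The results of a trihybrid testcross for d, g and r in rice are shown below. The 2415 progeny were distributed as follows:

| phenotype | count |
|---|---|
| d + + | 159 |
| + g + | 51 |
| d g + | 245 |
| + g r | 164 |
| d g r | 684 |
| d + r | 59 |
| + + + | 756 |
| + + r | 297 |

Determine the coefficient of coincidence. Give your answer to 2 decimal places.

0.94

The two most frequent reciprocal classes, d g r and + + +, are the parental types, so the F1 was d g r / + + +.
The two rarest classes, d + r and + g +, are the double crossovers. Comparing them with the parentals, only the g allele has switched, so g is the middle locus and the order is r – g – d.
r–g: (542 + 110)/2415 = 0.2700; g–d: (323 + 110)/2415 = 0.1793.
Expected DCO frequency = 0.2700 × 0.1793 ≈ 0.04841; observed = 110/2415 ≈ 0.04555.
Coefficient of coincidence = 0.04555/0.04841 ≈ 0.94.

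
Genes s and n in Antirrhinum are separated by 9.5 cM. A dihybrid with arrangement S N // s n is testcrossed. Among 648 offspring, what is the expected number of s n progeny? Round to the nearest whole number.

A map distance of 9.5 cM corresponds to a recombination frequency of 0.095.
The F1 is S N / s n, so s n is a parental gamete class with expected frequency (1 − r)/2 = 0.905/2 = 0.4525.
Expected number = 0.4525 × 648 = 293.22 ≈ 293.

293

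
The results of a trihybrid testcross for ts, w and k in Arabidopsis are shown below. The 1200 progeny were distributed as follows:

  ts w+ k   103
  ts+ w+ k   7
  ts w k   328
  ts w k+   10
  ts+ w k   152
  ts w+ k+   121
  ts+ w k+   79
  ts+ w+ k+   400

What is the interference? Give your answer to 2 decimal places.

The two most frequent reciprocal classes, ts+ w+ k+ and ts w k, are the parental types, so the F1 was ts+ w+ k+ / ts w k.
The two rarest classes, ts+ w+ k and ts w k+, are the double crossovers. Comparing them with the parentals, only the k allele has switched, so k is the middle locus and the order is w – k – ts.
w–k: (182 + 17)/1200 = 0.1658; k–ts: (273 + 17)/1200 = 0.2417.
Expected DCO frequency = 0.1658 × 0.2417 ≈ 0.04007; observed = 17/1200 ≈ 0.01417.
Coefficient of coincidence = 0.01417/0.04007 ≈ 0.35; interference = 1 − 0.35 = 0.65.

0.65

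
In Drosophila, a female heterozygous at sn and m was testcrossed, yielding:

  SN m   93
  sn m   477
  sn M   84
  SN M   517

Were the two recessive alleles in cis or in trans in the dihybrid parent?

cis

The two most frequent classes are SN M (517) and sn m (477); these are the parental (non-recombinant) types.
So the F1 carried SN M on one chromosome and sn m on the other — the recessive alleles are on the same chromosome (cis / coupling).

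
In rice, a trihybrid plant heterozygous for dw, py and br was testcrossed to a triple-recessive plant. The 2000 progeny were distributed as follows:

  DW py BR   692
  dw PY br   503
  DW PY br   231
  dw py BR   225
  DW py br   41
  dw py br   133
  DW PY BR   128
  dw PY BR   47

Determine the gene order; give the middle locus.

The two most frequent reciprocal classes, dw PY br and DW py BR, are the parental types, so the F1 was dw PY br / DW py BR.
The two rarest classes, dw PY BR and DW py br, are the double crossovers. Comparing them with the parentals, only the br allele has switched, so br is the middle locus and the order is py – br – dw.

br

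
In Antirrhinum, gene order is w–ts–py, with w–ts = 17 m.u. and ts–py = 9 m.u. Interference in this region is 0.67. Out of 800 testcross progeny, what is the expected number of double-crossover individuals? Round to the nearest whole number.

4

Map distances give recombination frequencies of 0.170 and 0.090 for the two intervals.
With interference 0.67 (so coincidence = 0.33), expected double-crossover frequency = 0.170 × 0.090 × 0.33 = 0.00505.
Expected number = 0.00505 × 800 = 4.04 ≈ 4.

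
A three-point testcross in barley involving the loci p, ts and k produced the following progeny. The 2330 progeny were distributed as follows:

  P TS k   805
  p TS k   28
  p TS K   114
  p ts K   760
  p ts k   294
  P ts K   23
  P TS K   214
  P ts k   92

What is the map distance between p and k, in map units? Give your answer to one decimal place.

24.0 map units

The two most frequent reciprocal classes, P TS k and p ts K, are the parental types, so the F1 was P TS k / p ts K.
The two rarest classes, p TS k and P ts K, are the double crossovers. Comparing them with the parentals, only the p allele has switched, so p is the middle locus and the order is k – p – ts.
Crossovers in the k–p interval produce the single-crossover classes P TS K and p ts k (214 + 294 = 508) plus the double crossovers (51).
RF(k–p) = (508 + 51) / 2330 = 559/2330 = 0.2399 → 24.0 map units.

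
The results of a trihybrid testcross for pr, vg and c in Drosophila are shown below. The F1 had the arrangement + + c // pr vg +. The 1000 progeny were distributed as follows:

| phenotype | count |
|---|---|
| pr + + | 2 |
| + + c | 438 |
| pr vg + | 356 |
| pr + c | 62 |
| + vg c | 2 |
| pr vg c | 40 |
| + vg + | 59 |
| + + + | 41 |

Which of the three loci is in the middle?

vg

The two rarest classes, + vg c and pr + +, are the double crossovers. Comparing them with the parentals, only the vg allele has switched, so vg is the middle locus and the order is c – vg – pr.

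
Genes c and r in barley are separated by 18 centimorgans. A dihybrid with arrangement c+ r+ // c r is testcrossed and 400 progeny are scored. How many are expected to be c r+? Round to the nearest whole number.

A map distance of 18 centimorgans corresponds to a recombination frequency of 0.180.
The F1 is c+ r+ / c r, so c r+ is a recombinant gamete class with expected frequency r/2 = 0.180/2 = 0.0900.
Expected number = 0.0900 × 400 = 36.00 ≈ 36.

36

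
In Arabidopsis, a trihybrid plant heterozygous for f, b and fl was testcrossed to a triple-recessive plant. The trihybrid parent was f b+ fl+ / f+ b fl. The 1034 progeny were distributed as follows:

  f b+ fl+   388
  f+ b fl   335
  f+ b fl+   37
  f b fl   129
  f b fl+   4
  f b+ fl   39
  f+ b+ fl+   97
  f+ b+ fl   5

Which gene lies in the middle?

The two rarest classes, f b fl+ and f+ b+ fl, are the double crossovers. Comparing them with the parentals, only the b allele has switched, so b is the middle locus and the order is fl – b – f.

b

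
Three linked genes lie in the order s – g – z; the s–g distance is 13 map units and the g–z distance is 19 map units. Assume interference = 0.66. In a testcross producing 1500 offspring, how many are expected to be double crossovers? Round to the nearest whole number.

Map distances give recombination frequencies of 0.130 and 0.190 for the two intervals.
With interference 0.66 (so coincidence = 0.34), expected double-crossover frequency = 0.130 × 0.190 × 0.34 = 0.00840.
Expected number = 0.00840 × 1500 = 12.60 ≈ 13.

13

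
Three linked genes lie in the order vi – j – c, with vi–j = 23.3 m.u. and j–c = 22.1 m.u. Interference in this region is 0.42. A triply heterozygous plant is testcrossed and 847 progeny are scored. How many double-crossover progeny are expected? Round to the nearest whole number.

Map distances give recombination frequencies of 0.233 and 0.221 for the two intervals.
With interference 0.42 (so coincidence = 0.58), expected double-crossover frequency = 0.233 × 0.221 × 0.58 = 0.02987.
Expected number = 0.02987 × 847 = 25.30 ≈ 25.

25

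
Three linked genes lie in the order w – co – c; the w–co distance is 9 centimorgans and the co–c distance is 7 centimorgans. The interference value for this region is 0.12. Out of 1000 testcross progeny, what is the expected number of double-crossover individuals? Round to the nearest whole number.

6

Map distances give recombination frequencies of 0.090 and 0.070 for the two intervals.
With interference 0.12 (so coincidence = 0.88), expected double-crossover frequency = 0.090 × 0.070 × 0.88 = 0.00554.
Expected number = 0.00554 × 1000 = 5.54 ≈ 6.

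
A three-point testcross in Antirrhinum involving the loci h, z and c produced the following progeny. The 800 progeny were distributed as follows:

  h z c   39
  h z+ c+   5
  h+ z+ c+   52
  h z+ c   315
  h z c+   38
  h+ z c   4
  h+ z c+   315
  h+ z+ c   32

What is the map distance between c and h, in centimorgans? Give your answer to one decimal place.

9.9 centimorgans

The two most frequent reciprocal classes, h z+ c and h+ z c+, are the parental types, so the F1 was h z+ c / h+ z c+.
The two rarest classes, h z+ c+ and h+ z c, are the double crossovers. Comparing them with the parentals, only the c allele has switched, so c is the middle locus and the order is h – c – z.
Crossovers in the h–c interval produce the single-crossover classes h+ z+ c and h z c+ (32 + 38 = 70) plus the double crossovers (9).
RF(h–c) = (70 + 9) / 800 = 79/800 = 0.0988 → 9.9 centimorgans.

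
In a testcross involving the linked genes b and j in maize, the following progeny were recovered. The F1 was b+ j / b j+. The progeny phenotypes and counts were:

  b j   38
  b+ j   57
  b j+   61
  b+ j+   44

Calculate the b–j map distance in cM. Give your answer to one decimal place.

41.0 cM

The recombinant classes are b+ j+ and b j: 44 + 38 = 82.
Recombination frequency = 82/200 = 0.4100 ≈ 41.0%, i.e. 41.0 cM.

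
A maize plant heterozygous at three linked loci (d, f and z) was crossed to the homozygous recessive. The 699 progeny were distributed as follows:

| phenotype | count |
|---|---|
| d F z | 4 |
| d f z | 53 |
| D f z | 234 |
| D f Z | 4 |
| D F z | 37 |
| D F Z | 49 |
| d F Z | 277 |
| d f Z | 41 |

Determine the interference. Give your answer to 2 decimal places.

The two most frequent reciprocal classes, d F Z and D f z, are the parental types, so the F1 was d F Z / D f z.
The two rarest classes, d F z and D f Z, are the double crossovers. Comparing them with the parentals, only the z allele has switched, so z is the middle locus and the order is f – z – d.
f–z: (78 + 8)/699 = 0.1230; z–d: (102 + 8)/699 = 0.1574.
Expected DCO frequency = 0.1230 × 0.1574 ≈ 0.01936; observed = 8/699 ≈ 0.01144.
Coefficient of coincidence = 0.01144/0.01936 ≈ 0.59; interference = 1 − 0.59 = 0.41.

0.41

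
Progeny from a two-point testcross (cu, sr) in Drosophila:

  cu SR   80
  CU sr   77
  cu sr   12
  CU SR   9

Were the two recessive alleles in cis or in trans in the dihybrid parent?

trans

The two most frequent classes are CU sr (77) and cu SR (80); these are the parental (non-recombinant) types.
So the F1 carried CU sr on one chromosome and cu SR on the other — the recessive alleles are on opposite chromosomes (trans / repulsion).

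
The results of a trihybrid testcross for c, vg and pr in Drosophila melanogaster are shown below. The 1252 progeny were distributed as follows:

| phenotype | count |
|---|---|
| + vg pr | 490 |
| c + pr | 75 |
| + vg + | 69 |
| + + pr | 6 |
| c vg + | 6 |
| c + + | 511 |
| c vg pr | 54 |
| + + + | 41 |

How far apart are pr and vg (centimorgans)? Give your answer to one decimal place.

12.5 centimorgans

The two most frequent reciprocal classes, + vg pr and c + +, are the parental types, so the F1 was + vg pr / c + +.
The two rarest classes, + + pr and c vg +, are the double crossovers. Comparing them with the parentals, only the vg allele has switched, so vg is the middle locus and the order is c – vg – pr.
Crossovers in the vg–pr interval produce the single-crossover classes + vg + and c + pr (69 + 75 = 144) plus the double crossovers (12).
RF(vg–pr) = (144 + 12) / 1252 = 156/1252 = 0.1246 → 12.5 centimorgans.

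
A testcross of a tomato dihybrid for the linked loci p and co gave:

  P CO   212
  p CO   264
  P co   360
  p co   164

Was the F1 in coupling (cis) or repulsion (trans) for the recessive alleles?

trans

The two most frequent classes are P co (360) and p CO (264); these are the parental (non-recombinant) types.
So the F1 carried P co on one chromosome and p CO on the other — the recessive alleles are on opposite chromosomes (trans / repulsion).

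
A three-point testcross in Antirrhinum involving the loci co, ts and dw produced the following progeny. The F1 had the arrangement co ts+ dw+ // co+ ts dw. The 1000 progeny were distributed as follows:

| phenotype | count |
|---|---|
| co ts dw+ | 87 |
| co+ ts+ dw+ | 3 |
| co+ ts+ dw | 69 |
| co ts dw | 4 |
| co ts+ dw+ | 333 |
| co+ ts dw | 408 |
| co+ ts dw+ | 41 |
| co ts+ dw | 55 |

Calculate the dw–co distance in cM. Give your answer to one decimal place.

The two rarest classes, co+ ts+ dw+ and co ts dw, are the double crossovers. Comparing them with the parentals, only the co allele has switched, so co is the middle locus and the order is ts – co – dw.
Crossovers in the co–dw interval produce the single-crossover classes co ts+ dw and co+ ts dw+ (55 + 41 = 96) plus the double crossovers (7).
RF(co–dw) = (96 + 7) / 1000 = 103/1000 = 0.1030 → 10.3 cM.

10.3 cM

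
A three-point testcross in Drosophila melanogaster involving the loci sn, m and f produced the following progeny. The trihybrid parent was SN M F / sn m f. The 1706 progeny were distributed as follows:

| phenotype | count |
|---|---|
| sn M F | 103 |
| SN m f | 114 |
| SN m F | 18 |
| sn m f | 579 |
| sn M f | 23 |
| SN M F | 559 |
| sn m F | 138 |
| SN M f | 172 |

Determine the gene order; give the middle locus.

The two rarest classes, SN m F and sn M f, are the double crossovers. Comparing them with the parentals, only the m allele has switched, so m is the middle locus and the order is sn – m – f.

m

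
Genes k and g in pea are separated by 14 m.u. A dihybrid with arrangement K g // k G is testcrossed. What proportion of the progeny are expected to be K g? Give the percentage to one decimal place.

43.0%

A map distance of 14 m.u. corresponds to a recombination frequency of 0.140.
The F1 is K g / k G, so K g is a parental gamete class with expected frequency (1 − r)/2 = 0.860/2 = 0.4300.
That is 0.4300 = 43.0% of the progeny.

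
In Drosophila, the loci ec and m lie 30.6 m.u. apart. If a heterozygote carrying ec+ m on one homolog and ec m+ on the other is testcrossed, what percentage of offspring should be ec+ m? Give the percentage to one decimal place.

34.7%

A map distance of 30.6 m.u. corresponds to a recombination frequency of 0.306.
The F1 is ec+ m / ec m+, so ec+ m is a parental gamete class with expected frequency (1 − r)/2 = 0.694/2 = 0.3470.
That is 0.3470 = 34.7% of the progeny.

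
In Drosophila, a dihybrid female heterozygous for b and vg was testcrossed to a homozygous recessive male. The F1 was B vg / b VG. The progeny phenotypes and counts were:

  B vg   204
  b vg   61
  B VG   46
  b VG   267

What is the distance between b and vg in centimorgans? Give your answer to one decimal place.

18.5 centimorgans

The recombinant classes are B VG and b vg: 46 + 61 = 107.
Recombination frequency = 107/578 = 0.1851 ≈ 18.5%, i.e. 18.5 centimorgans.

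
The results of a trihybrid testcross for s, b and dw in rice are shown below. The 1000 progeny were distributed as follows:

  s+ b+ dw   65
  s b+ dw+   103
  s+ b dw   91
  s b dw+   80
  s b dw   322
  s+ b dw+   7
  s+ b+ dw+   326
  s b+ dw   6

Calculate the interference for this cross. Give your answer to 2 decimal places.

The two most frequent reciprocal classes, s+ b+ dw+ and s b dw, are the parental types, so the F1 was s+ b+ dw+ / s b dw.
The two rarest classes, s+ b dw+ and s b+ dw, are the double crossovers. Comparing them with the parentals, only the b allele has switched, so b is the middle locus and the order is s – b – dw.
s–b: (194 + 13)/1000 = 0.2070; b–dw: (145 + 13)/1000 = 0.1580.
Expected DCO frequency = 0.2070 × 0.1580 ≈ 0.03271; observed = 13/1000 ≈ 0.01300.
Coefficient of coincidence = 0.01300/0.03271 ≈ 0.40; interference = 1 − 0.40 = 0.60.

0.60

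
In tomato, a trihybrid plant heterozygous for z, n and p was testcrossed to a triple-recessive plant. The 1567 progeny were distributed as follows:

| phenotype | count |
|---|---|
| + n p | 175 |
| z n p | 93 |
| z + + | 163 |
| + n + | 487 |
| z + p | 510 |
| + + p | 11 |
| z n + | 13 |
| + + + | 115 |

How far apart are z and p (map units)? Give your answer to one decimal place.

23.1 map units

The two most frequent reciprocal classes, + n + and z + p, are the parental types, so the F1 was + n + / z + p.
The two rarest classes, z n + and + + p, are the double crossovers. Comparing them with the parentals, only the z allele has switched, so z is the middle locus and the order is n – z – p.
Crossovers in the z–p interval produce the single-crossover classes + n p and z + + (175 + 163 = 338) plus the double crossovers (24).
RF(z–p) = (338 + 24) / 1567 = 362/1567 = 0.2310 → 23.1 map units.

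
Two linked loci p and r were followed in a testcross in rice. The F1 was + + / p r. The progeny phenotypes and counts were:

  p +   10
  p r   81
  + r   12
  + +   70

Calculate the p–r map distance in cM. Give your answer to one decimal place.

The recombinant classes are + r and p +: 12 + 10 = 22.
Recombination frequency = 22/173 = 0.1272 ≈ 12.7%, i.e. 12.7 cM.

12.7 cM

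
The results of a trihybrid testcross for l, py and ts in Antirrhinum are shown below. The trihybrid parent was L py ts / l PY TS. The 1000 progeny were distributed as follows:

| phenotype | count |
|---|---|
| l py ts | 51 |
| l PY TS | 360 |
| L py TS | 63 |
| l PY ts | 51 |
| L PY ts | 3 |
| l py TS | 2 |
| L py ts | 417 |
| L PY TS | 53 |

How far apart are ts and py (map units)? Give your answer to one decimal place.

11.9 map units

The two rarest classes, L PY ts and l py TS, are the double crossovers. Comparing them with the parentals, only the py allele has switched, so py is the middle locus and the order is ts – py – l.
Crossovers in the ts–py interval produce the single-crossover classes L py TS and l PY ts (63 + 51 = 114) plus the double crossovers (5).
RF(ts–py) = (114 + 5) / 1000 = 119/1000 = 0.1190 → 11.9 map units.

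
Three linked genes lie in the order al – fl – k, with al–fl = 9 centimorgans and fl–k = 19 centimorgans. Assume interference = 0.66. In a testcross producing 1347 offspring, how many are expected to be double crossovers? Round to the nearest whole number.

Map distances give recombination frequencies of 0.090 and 0.190 for the two intervals.
With interference 0.66 (so coincidence = 0.34), expected double-crossover frequency = 0.090 × 0.190 × 0.34 = 0.00581.
Expected number = 0.00581 × 1347 = 7.83 ≈ 8.

8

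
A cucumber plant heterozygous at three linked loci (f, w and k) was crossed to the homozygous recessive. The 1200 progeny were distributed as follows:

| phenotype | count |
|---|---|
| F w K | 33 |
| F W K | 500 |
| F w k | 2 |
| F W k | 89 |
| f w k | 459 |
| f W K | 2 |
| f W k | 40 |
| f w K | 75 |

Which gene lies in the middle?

f

The two most frequent reciprocal classes, F W K and f w k, are the parental types, so the F1 was F W K / f w k.
The two rarest classes, f W K and F w k, are the double crossovers. Comparing them with the parentals, only the f allele has switched, so f is the middle locus and the order is w – f – k.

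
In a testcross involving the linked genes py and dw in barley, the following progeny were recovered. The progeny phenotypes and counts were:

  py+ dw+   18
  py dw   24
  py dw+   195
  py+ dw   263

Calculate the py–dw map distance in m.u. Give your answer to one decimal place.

8.4 m.u.

The two most frequent classes, py+ dw (263) and py dw+ (195), are the parental types, so the F1 was py+ dw / py dw+.
The recombinant classes are py+ dw+ and py dw: 18 + 24 = 42.
Recombination frequency = 42/500 = 0.0840 ≈ 8.4%, i.e. 8.4 m.u.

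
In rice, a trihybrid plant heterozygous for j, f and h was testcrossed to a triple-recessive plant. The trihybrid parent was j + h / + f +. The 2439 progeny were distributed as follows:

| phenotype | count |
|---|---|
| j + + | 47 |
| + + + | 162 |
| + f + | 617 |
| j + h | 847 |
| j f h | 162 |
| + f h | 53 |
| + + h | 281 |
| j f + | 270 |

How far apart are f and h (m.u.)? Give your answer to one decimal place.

The two rarest classes, j + + and + f h, are the double crossovers. Comparing them with the parentals, only the h allele has switched, so h is the middle locus and the order is f – h – j.
Crossovers in the f–h interval produce the single-crossover classes j f h and + + + (162 + 162 = 324) plus the double crossovers (100).
RF(f–h) = (324 + 100) / 2439 = 424/2439 = 0.1738 → 17.4 m.u.

17.4 m.u.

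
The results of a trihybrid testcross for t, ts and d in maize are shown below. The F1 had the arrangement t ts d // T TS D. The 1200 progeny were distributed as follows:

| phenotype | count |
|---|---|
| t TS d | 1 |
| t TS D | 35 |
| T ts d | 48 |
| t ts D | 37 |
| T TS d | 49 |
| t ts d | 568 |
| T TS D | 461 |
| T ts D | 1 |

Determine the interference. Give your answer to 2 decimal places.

0.68

The two rarest classes, t TS d and T ts D, are the double crossovers. Comparing them with the parentals, only the ts allele has switched, so ts is the middle locus and the order is d – ts – t.
d–ts: (86 + 2)/1200 = 0.0733; ts–t: (83 + 2)/1200 = 0.0708.
Expected DCO frequency = 0.0733 × 0.0708 ≈ 0.00519; observed = 2/1200 ≈ 0.00167.
Coefficient of coincidence = 0.00167/0.00519 ≈ 0.32; interference = 1 − 0.32 = 0.68.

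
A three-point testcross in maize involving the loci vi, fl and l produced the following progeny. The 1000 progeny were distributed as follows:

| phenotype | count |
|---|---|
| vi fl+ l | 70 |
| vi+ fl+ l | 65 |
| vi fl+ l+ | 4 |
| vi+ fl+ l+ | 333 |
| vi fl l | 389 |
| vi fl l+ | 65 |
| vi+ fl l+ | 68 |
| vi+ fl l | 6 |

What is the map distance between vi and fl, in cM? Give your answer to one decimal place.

14.8 cM

The two most frequent reciprocal classes, vi fl l and vi+ fl+ l+, are the parental types, so the F1 was vi fl l / vi+ fl+ l+.
The two rarest classes, vi+ fl l and vi fl+ l+, are the double crossovers. Comparing them with the parentals, only the vi allele has switched, so vi is the middle locus and the order is l – vi – fl.
Crossovers in the vi–fl interval produce the single-crossover classes vi fl+ l and vi+ fl l+ (70 + 68 = 138) plus the double crossovers (10).
RF(vi–fl) = (138 + 10) / 1000 = 148/1000 = 0.1480 → 14.8 cM.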